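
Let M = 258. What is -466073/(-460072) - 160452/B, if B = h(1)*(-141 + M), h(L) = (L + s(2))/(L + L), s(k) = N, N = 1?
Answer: -8196104667/5980936 ≈ -1370.4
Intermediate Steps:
s(k) = 1
h(L) = (1 + L)/(2*L) (h(L) = (L + 1)/(L + L) = (1 + L)/((2*L)) = (1 + L)*(1/(2*L)) = (1 + L)/(2*L))
B = 117 (B = ((1/2)*(1 + 1)/1)*(-141 + 258) = ((1/2)*1*2)*117 = 1*117 = 117)
-466073/(-460072) - 160452/B = -466073/(-460072) - 160452/117 = -466073*(-1/460072) - 160452*1/117 = 466073/460072 - 17828/13 = -8196104667/5980936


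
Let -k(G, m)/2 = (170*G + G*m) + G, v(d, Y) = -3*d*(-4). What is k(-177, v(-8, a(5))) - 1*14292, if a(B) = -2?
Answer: 12258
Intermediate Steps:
v(d, Y) = 12*d
k(G, m) = -342*G - 2*G*m (k(G, m) = -2*((170*G + G*m) + G) = -2*(171*G + G*m) = -342*G - 2*G*m)
k(-177, v(-8, a(5))) - 1*14292 = -2*(-177)*(171 + 12*(-8)) - 1*14292 = -2*(-177)*(171 - 96) - 14292 = -2*(-177)*75 - 14292 = 26550 - 14292 = 12258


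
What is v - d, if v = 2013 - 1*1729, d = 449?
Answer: -165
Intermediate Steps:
v = 284 (v = 2013 - 1729 = 284)
v - d = 284 - 1*449 = 284 - 449 = -165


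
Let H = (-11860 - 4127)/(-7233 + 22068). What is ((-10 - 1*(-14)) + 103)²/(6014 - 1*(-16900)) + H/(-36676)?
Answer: 1038272517443/2077873828740 ≈ 0.49968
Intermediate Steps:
H = -5329/4945 (H = -15987/14835 = -15987*1/14835 = -5329/4945 ≈ -1.0777)
((-10 - 1*(-14)) + 103)²/(6014 - 1*(-16900)) + H/(-36676) = ((-10 - 1*(-14)) + 103)²/(6014 - 1*(-16900)) - 5329/4945/(-36676) = ((-10 + 14) + 103)²/(6014 + 16900) - 5329/4945*(-1/36676) = (4 + 103)²/22914 + 5329/181362820 = 107²*(1/22914) + 5329/181362820 = 11449*(1/22914) + 5329/181362820 = 11449/22914 + 5329/181362820 = 1038272517443/2077873828740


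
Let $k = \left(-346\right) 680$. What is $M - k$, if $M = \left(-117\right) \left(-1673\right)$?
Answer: $431021$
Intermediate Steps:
$M = 195741$
$k = -235280$
$M - k = 195741 - -235280 = 195741 + 235280 = 431021$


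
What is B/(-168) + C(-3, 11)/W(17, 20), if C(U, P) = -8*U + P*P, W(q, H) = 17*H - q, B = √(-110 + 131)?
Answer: 145/323 - √21/168 ≈ 0.42164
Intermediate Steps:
B = √21 ≈ 4.5826
W(q, H) = -q + 17*H
C(U, P) = P² - 8*U (C(U, P) = -8*U + P² = P² - 8*U)
B/(-168) + C(-3, 11)/W(17, 20) = √21/(-168) + (11² - 8*(-3))/(-1*17 + 17*20) = √21*(-1/168) + (121 + 24)/(-17 + 340) = -√21/168 + 145/323 = 145/323 - √21/168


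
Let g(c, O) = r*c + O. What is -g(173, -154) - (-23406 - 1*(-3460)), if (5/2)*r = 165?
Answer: 8682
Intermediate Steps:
r = 66 (r = (⅖)*165 = 66)
g(c, O) = O + 66*c (g(c, O) = 66*c + O = O + 66*c)
-g(173, -154) - (-23406 - 1*(-3460)) = -(-154 + 66*173) - (-23406 - 1*(-3460)) = -(-154 + 11418) - (-23406 + 3460) = -1*11264 - 1*(-19946) = -11264 + 19946 = 8682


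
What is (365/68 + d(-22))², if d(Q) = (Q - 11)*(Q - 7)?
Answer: 4282524481/4624 ≈ 9.2615e+5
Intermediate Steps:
d(Q) = (-11 + Q)*(-7 + Q)
(365/68 + d(-22))² = (365/68 + (77 + (-22)² - 18*(-22)))² = (365*(1/68) + (77 + 484 + 396))² = (365/68 + 957)² = (65441/68)² = 4282524481/4624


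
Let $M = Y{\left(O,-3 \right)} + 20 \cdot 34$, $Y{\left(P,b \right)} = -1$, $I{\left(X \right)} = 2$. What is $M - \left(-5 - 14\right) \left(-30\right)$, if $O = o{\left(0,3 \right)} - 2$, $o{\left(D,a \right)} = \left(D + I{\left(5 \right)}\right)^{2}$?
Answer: $109$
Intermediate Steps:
$o{\left(D,a \right)} = \left(2 + D\right)^{2}$ ($o{\left(D,a \right)} = \left(D + 2\right)^{2} = \left(2 + D\right)^{2}$)
$O = 2$ ($O = \left(2 + 0\right)^{2} - 2 = 2^{2} - 2 = 4 - 2 = 2$)
$M = 679$ ($M = -1 + 20 \cdot 34 = -1 + 680 = 679$)
$M - \left(-5 - 14\right) \left(-30\right) = 679 - \left(-5 - 14\right) \left(-30\right) = 679 - \left(-19\right) \left(-30\right) = 679 - 570 = 109$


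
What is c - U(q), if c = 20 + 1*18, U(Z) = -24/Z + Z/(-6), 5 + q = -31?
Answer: 94/3 ≈ 31.333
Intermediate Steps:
q = -36 (q = -5 - 31 = -36)
U(Z) = -24/Z - Z/6 (U(Z) = -24/Z + Z*(-1/6) = -24/Z - Z/6)
c = 38 (c = 20 + 18 = 38)
c - U(q) = 38 - (-24/(-36) - 1/6*(-36)) = 38 - (-24*(-1/36) + 6) = 38 - (2/3 + 6) = 38 - 1*20/3 = 38 - 20/3 = 94/3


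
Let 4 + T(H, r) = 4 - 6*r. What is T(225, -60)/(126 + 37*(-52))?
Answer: -180/899 ≈ -0.20022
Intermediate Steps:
T(H, r) = -6*r (T(H, r) = -4 + (4 - 6*r) = -6*r)
T(225, -60)/(126 + 37*(-52)) = (-6*(-60))/(126 + 37*(-52)) = 360/(126 - 1924) = 360/(-1798) = 360*(-1/1798) = -180/899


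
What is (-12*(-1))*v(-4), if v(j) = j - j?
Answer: 0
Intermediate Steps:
v(j) = 0
(-12*(-1))*v(-4) = -12*(-1)*0 = 12*0 = 0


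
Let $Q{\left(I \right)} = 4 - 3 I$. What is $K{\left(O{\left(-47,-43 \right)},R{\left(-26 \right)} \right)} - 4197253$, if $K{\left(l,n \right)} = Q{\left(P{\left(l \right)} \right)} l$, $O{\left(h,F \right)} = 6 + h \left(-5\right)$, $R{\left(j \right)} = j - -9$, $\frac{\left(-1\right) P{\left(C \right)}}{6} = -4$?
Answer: $-4213641$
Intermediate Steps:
$P{\left(C \right)} = 24$ ($P{\left(C \right)} = \left(-6\right) \left(-4\right) = 24$)
$R{\left(j \right)} = 9 + j$ ($R{\left(j \right)} = j + 9 = 9 + j$)
$O{\left(h,F \right)} = 6 - 5 h$
$K{\left(l,n \right)} = - 68 l$ ($K{\left(l,n \right)} = \left(4 - 72\right) l = - 68 l$)
$K{\left(O{\left(-47,-43 \right)},R{\left(-26 \right)} \right)} - 4197253 = - 68 \left(6 - -235\right) - 4197253 = - 68 \left(6 + 235\right) - 4197253 = \left(-68\right) 241 - 4197253 = -16388 - 4197253 = -4213641$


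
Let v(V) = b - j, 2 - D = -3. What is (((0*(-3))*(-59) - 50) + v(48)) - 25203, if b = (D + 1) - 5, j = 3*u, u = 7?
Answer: -25273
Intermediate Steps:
D = 5 (D = 2 - 1*(-3) = 2 + 3 = 5)
j = 21 (j = 3*7 = 21)
b = 1 (b = (5 + 1) - 5 = 6 - 5 = 1)
v(V) = -20 (v(V) = 1 - 1*21 = 1 - 21 = -20)
(((0*(-3))*(-59) - 50) + v(48)) - 25203 = (((0*(-3))*(-59) - 50) - 20) - 25203 = ((0*(-59) - 50) - 20) - 25203 = ((0 - 50) - 20) - 25203 = (-50 - 20) - 25203 = -70 - 25203 = -25273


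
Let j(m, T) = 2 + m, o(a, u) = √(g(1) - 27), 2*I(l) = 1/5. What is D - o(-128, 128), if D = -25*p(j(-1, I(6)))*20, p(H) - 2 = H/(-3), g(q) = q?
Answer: -2500/3 - I*√26 ≈ -833.33 - 5.099*I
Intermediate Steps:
I(l) = ⅒ (I(l) = (½)/5 = (½)*(⅕) = ⅒)
o(a, u) = I*√26 (o(a, u) = √(1 - 27) = √(-26) = I*√26)
p(H) = 2 - H/3 (p(H) = 2 + H/(-3) = 2 + H*(-⅓) = 2 - H/3)
D = -2500/3 (D = -25*(2 - (2 - 1)/3)*20 = -25*(2 - ⅓*1)*20 = -25*(2 - ⅓)*20 = -25*5/3*20 = -125/3*20 = -2500/3 ≈ -833.33)
D - o(-128, 128) = -2500/3 - I*√26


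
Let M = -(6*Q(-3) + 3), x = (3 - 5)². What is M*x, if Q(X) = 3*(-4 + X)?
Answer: 492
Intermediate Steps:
Q(X) = -12 + 3*X
x = 4 (x = (-2)² = 4)
M = 123 (M = -(6*(-12 + 3*(-3)) + 3) = -(6*(-12 - 9) + 3) = -(6*(-21) + 3) = -(-126 + 3) = -1*(-123) = 123)
M*x = 123*4 = 492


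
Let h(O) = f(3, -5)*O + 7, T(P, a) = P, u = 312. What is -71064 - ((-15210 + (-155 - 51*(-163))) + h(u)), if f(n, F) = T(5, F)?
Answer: -65579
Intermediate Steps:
f(n, F) = 5
h(O) = 7 + 5*O (h(O) = 5*O + 7 = 7 + 5*O)
-71064 - ((-15210 + (-155 - 51*(-163))) + h(u)) = -71064 - ((-15210 + (-155 - 51*(-163))) + (7 + 5*312)) = -71064 - ((-15210 + (-155 + 8313)) + (7 + 1560)) = -71064 - ((-15210 + 8158) + 1567) = -71064 - (-7052 + 1567) = -71064 - 1*(-5485) = -71064 + 5485 = -65579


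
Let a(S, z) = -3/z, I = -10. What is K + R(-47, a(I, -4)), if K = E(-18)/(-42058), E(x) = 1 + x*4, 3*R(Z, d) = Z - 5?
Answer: -2186803/126174 ≈ -17.332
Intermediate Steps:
R(Z, d) = -5/3 + Z/3 (R(Z, d) = (Z - 5)/3 = (-5 + Z)/3 = -5/3 + Z/3)
E(x) = 1 + 4*x
K = 71/42058 (K = (1 + 4*(-18))/(-42058) = (1 - 72)*(-1/42058) = -71*(-1/42058) = 71/42058 ≈ 0.0016881)
K + R(-47, a(I, -4)) = 71/42058 + (-5/3 + (1/3)*(-47)) = 71/42058 + (-5/3 - 47/3) = 71/42058 - 52/3 = -2186803/126174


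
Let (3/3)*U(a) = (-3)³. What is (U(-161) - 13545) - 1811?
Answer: -15383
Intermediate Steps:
U(a) = -27 (U(a) = (-3)³ = -27)
(U(-161) - 13545) - 1811 = (-27 - 13545) - 1811 = -13572 - 1811 = -15383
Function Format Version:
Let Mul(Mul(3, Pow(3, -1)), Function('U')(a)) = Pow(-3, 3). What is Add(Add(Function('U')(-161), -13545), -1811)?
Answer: -15383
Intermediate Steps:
Function('U')(a) = -27 (Function('U')(a) = Pow(-3, 3) = -27)
Add(Add(Function('U')(-161), -13545), -1811) = Add(Add(-27, -13545), -1811) = Add(-13572, -1811) = -15383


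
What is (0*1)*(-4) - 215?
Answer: -215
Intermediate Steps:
(0*1)*(-4) - 215 = 0*(-4) - 215 = 0 - 215 = -215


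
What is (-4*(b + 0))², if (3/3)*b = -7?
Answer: 784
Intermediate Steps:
b = -7
(-4*(b + 0))² = (-4*(-7 + 0))² = (-4*(-7))² = 28² = 784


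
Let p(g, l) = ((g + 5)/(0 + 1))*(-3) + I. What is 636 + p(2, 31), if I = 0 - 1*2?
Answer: 613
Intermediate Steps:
I = -2 (I = 0 - 2 = -2)
p(g, l) = -17 - 3*g (p(g, l) = ((g + 5)/(0 + 1))*(-3) - 2 = ((5 + g)/1)*(-3) - 2 = ((5 + g)*1)*(-3) - 2 = (5 + g)*(-3) - 2 = (-15 - 3*g) - 2 = -17 - 3*g)
636 + p(2, 31) = 636 + (-17 - 3*2) = 636 + (-17 - 6) = 636 - 23 = 613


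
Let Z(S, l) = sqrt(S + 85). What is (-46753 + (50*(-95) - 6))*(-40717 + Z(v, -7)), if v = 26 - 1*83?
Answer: 2097291953 - 103018*sqrt(7) ≈ 2.0970e+9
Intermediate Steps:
v = -57 (v = 26 - 83 = -57)
Z(S, l) = sqrt(85 + S)
(-46753 + (50*(-95) - 6))*(-40717 + Z(v, -7)) = (-46753 + (50*(-95) - 6))*(-40717 + sqrt(85 - 57)) = (-46753 + (-4750 - 6))*(-40717 + sqrt(28)) = (-46753 - 4756)*(-40717 + 2*sqrt(7)) = -51509*(-40717 + 2*sqrt(7)) = 2097291953 - 103018*sqrt(7)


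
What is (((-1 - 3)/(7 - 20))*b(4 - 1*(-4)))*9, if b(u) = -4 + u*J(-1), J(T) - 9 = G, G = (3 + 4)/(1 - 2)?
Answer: 432/13 ≈ 33.231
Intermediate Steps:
G = -7 (G = 7/(-1) = 7*(-1) = -7)
J(T) = 2 (J(T) = 9 - 7 = 2)
b(u) = -4 + 2*u (b(u) = -4 + u*2 = -4 + 2*u)
(((-1 - 3)/(7 - 20))*b(4 - 1*(-4)))*9 = (((-1 - 3)/(7 - 20))*(-4 + 2*(4 - 1*(-4))))*9 = ((-4/(-13))*(-4 + 2*(4 + 4)))*9 = ((-4*(-1/13))*(-4 + 2*8))*9 = (4*(-4 + 16)/13)*9 = ((4/13)*12)*9 = (48/13)*9 = 432/13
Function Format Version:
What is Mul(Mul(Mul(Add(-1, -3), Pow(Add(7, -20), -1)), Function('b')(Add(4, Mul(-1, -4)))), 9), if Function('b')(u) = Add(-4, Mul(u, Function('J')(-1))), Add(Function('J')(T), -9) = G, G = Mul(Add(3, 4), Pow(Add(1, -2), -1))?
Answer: Rational(432, 13) ≈ 33.231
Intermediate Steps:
G = -7 (G = Mul(7, Pow(-1, -1)) = Mul(7, -1) = -7)
Function('J')(T) = 2 (Function('J')(T) = Add(9, -7) = 2)
Function('b')(u) = Add(-4, Mul(2, u)) (Function('b')(u) = Add(-4, Mul(u, 2)) = Add(-4, Mul(2, u)))
Mul(Mul(Mul(Add(-1, -3), Pow(Add(7, -20), -1)), Function('b')(Add(4, Mul(-1, -4)))), 9) = Mul(Mul(Mul(Add(-1, -3), Pow(Add(7, -20), -1)), Add(-4, Mul(2, Add(4, Mul(-1, -4))))), 9) = Mul(Mul(Mul(-4, Pow(-13, -1)), Add(-4, Mul(2, Add(4, 4)))), 9) = Mul(Mul(Mul(-4, Rational(-1, 13)), Add(-4, Mul(2, 8))), 9) = Mul(Mul(Rational(4, 13), Add(-4, 16)), 9) = Mul(Mul(Rational(4, 13), 12), 9) = Mul(Rational(48, 13), 9) = Rational(432, 13)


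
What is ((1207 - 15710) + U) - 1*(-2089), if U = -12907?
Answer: -25321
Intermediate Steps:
((1207 - 15710) + U) - 1*(-2089) = ((1207 - 15710) - 12907) - 1*(-2089) = (-14503 - 12907) + 2089 = -27410 + 2089 = -25321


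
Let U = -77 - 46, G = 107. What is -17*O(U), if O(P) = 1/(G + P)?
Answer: 17/16 ≈ 1.0625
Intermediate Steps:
U = -123
O(P) = 1/(107 + P)
-17*O(U) = -17/(107 - 123) = -17/(-16) = -17*(-1/16) = 17/16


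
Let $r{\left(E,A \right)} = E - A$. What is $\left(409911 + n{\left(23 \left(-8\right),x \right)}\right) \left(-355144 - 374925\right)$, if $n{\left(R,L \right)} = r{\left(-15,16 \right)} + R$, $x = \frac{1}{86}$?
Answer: $-299106349024$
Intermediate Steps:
$x = \frac{1}{86} \approx 0.011628$
$n{\left(R,L \right)} = -31 + R$ ($n{\left(R,L \right)} = \left(-15 - 16\right) + R = -31 + R$)
$\left(409911 + n{\left(23 \left(-8\right),x \right)}\right) \left(-355144 - 374925\right) = \left(409911 + \left(-31 + 23 \left(-8\right)\right)\right) \left(-355144 - 374925\right) = \left(409911 - 215\right) \left(-730069\right) = 409696 \left(-730069\right) = -299106349024$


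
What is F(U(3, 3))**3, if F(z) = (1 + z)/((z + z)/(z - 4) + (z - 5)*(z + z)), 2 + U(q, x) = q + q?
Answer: 0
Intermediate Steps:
U(q, x) = -2 + 2*q (U(q, x) = -2 + (q + q) = -2 + 2*q)
F(z) = (1 + z)/(2*z/(-4 + z) + 2*z*(-5 + z)) (F(z) = (1 + z)/((2*z)/(-4 + z) + (-5 + z)*(2*z)) = (1 + z)/(2*z/(-4 + z) + 2*z*(-5 + z)))
F(U(3, 3))**3 = ((-4 + (-2 + 2*3)**2 - 3*(-2 + 2*3))/(2*(-2 + 2*3)*(21 + (-2 + 2*3)**2 - 9*(-2 + 2*3))))**3 = ((-4 + (-2 + 6)**2 - 3*(-2 + 6))/(2*(-2 + 6)*(21 + (-2 + 6)**2 - 9*(-2 + 6))))**3 = ((1/2)*(-4 + 4**2 - 3*4)/(4*(21 + 4**2 - 9*4)))**3 = ((1/2)*(1/4)*(-4 + 16 - 12)/(21 + 16 - 36))**3 = ((1/2)*(1/4)*0/1)**3 = ((1/2)*(1/4)*1*0)**3 = 0**3 = 0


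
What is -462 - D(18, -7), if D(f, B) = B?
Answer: -455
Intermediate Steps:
-462 - D(18, -7) = -462 - 1*(-7) = -462 + 7 = -455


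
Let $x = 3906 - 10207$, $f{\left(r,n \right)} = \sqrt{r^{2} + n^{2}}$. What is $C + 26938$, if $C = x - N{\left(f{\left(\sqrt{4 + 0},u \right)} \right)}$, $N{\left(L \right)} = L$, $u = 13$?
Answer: $20637 - \sqrt{173} \approx 20624.0$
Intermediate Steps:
$f{\left(r,n \right)} = \sqrt{n^{2} + r^{2}}$
$x = -6301$ ($x = 3906 - 10207 = -6301$)
$C = -6301 - \sqrt{173}$ ($C = -6301 - \sqrt{13^{2} + \left(\sqrt{4 + 0}\right)^{2}} = -6301 - \sqrt{169 + \left(\sqrt{4}\right)^{2}} = -6301 - \sqrt{169 + 2^{2}} = -6301 - \sqrt{169 + 4} = -6301 - \sqrt{173} \approx -6314.2$)
$C + 26938 = \left(-6301 - \sqrt{173}\right) + 26938 = 20637 - \sqrt{173}$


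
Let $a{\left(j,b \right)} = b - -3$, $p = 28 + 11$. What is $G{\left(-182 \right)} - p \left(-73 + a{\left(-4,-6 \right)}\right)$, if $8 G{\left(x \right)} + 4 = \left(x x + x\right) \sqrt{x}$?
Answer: $\frac{5927}{2} + \frac{16471 i \sqrt{182}}{4} \approx 2963.5 + 55552.0 i$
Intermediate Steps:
$p = 39$
$G{\left(x \right)} = - \frac{1}{2} + \frac{\sqrt{x} \left(x + x^{2}\right)}{8}$ ($G{\left(x \right)} = - \frac{1}{2} + \frac{\left(x x + x\right) \sqrt{x}}{8} = - \frac{1}{2} + \frac{\left(x^{2} + x\right) \sqrt{x}}{8} = - \frac{1}{2} + \frac{\left(x + x^{2}\right) \sqrt{x}}{8} = - \frac{1}{2} + \frac{\sqrt{x} \left(x + x^{2}\right)}{8}$)
$a{\left(j,b \right)} = 3 + b$ ($a{\left(j,b \right)} = b + 3 = 3 + b$)
$G{\left(-182 \right)} - p \left(-73 + a{\left(-4,-6 \right)}\right) = \left(- \frac{1}{2} + \frac{\left(-182\right)^{\frac{3}{2}}}{8} + \frac{\left(-182\right)^{\frac{5}{2}}}{8}\right) - 39 \left(-73 + \left(3 - 6\right)\right) = \left(- \frac{1}{2} + \frac{\left(-182\right) i \sqrt{182}}{8} + \frac{33124 i \sqrt{182}}{8}\right) - 39 \left(-73 - 3\right) = \left(- \frac{1}{2} - \frac{91 i \sqrt{182}}{4} + \frac{8281 i \sqrt{182}}{2}\right) - 39 \left(-76\right) = \left(- \frac{1}{2} + \frac{16471 i \sqrt{182}}{4}\right) - -2964 = \left(- \frac{1}{2} + \frac{16471 i \sqrt{182}}{4}\right) + 2964 = \frac{5927}{2} + \frac{16471 i \sqrt{182}}{4}$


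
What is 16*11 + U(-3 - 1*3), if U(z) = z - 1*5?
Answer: 165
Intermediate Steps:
U(z) = -5 + z (U(z) = z - 5 = -5 + z)
16*11 + U(-3 - 1*3) = 16*11 + (-5 + (-3 - 1*3)) = 176 + (-5 + (-3 - 3)) = 176 + (-5 - 6) = 176 - 11 = 165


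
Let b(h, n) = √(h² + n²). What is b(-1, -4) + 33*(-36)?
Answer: -1188 + √17 ≈ -1183.9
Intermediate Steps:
b(-1, -4) + 33*(-36) = √((-1)² + (-4)²) + 33*(-36) = √(1 + 16) - 1188 = √17 - 1188 = -1188 + √17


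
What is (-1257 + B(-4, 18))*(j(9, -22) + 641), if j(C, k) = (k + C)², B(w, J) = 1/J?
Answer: -1018125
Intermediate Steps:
j(C, k) = (C + k)²
(-1257 + B(-4, 18))*(j(9, -22) + 641) = (-1257 + 1/18)*((9 - 22)² + 641) = (-1257 + 1/18)*((-13)² + 641) = -22625*(169 + 641)/18 = -22625/18*810 = -1018125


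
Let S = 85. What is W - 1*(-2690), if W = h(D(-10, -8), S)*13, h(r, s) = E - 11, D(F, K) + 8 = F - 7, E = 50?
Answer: 3197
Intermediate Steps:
D(F, K) = -15 + F (D(F, K) = -8 + (F - 7) = -8 + (-7 + F) = -15 + F)
h(r, s) = 39 (h(r, s) = 50 - 11 = 39)
W = 507 (W = 39*13 = 507)
W - 1*(-2690) = 507 - 1*(-2690) = 507 + 2690 = 3197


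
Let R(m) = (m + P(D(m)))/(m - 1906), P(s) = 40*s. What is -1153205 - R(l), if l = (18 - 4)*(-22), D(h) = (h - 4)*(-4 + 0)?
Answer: -1276573129/1107 ≈ -1.1532e+6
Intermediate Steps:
D(h) = 16 - 4*h (D(h) = (-4 + h)*(-4) = 16 - 4*h)
l = -308 (l = 14*(-22) = -308)
R(m) = (640 - 159*m)/(-1906 + m) (R(m) = (m + 40*(16 - 4*m))/(m - 1906) = (m + (640 - 160*m))/(-1906 + m) = (640 - 159*m)/(-1906 + m))
-1153205 - R(l) = -1153205 - (640 - 159*(-308))/(-1906 - 308) = -1153205 - (640 + 48972)/(-2214) = -1153205 - (-1)*49612/2214 = -1153205 - 1*(-24806/1107) = -1153205 + 24806/1107 = -1276573129/1107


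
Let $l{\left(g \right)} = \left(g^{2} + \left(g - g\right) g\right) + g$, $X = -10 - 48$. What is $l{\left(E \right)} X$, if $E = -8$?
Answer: $-3248$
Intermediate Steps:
$X = -58$ ($X = -10 - 48 = -58$)
$l{\left(g \right)} = g + g^{2}$ ($l{\left(g \right)} = \left(g^{2} + 0 g\right) + g = \left(g^{2} + 0\right) + g = g^{2} + g = g + g^{2}$)
$l{\left(E \right)} X = - 8 \left(1 - 8\right) \left(-58\right) = \left(-8\right) \left(-7\right) \left(-58\right) = 56 \left(-58\right) = -3248$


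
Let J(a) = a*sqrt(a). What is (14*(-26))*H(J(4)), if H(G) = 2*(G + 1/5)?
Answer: -29848/5 ≈ -5969.6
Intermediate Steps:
J(a) = a**(3/2)
H(G) = 2/5 + 2*G (H(G) = 2*(G + 1/5) = 2*(1/5 + G) = 2/5 + 2*G)
(14*(-26))*H(J(4)) = (14*(-26))*(2/5 + 2*4**(3/2)) = -364*(2/5 + 2*8) = -364*(2/5 + 16) = -364*82/5 = -29848/5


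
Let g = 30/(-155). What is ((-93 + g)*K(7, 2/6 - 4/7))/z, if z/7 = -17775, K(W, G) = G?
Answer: -107/600005 ≈ -0.00017833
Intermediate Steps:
z = -124425 (z = 7*(-17775) = -124425)
g = -6/31 (g = 30*(-1/155) = -6/31 ≈ -0.19355)
((-93 + g)*K(7, 2/6 - 4/7))/z = ((-93 - 6/31)*(2/6 - 4/7))/(-124425) = -2889*(2*(⅙) - 4*⅐)/31*(-1/124425) = -2889*(⅓ - 4/7)/31*(-1/124425) = -2889/31*(-5/21)*(-1/124425) = (4815/217)*(-1/124425) = -107/600005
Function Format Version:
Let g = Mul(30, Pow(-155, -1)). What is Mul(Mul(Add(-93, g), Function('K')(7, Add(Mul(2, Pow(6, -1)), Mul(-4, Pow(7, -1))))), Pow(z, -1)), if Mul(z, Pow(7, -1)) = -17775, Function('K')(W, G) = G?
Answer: Rational(-107, 600005) ≈ -0.00017833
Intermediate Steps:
z = -124425 (z = Mul(7, -17775) = -124425)
g = Rational(-6, 31) (g = Mul(30, Rational(-1, 155)) = Rational(-6, 31) ≈ -0.19355)
Mul(Mul(Add(-93, g), Function('K')(7, Add(Mul(2, Pow(6, -1)), Mul(-4, Pow(7, -1))))), Pow(z, -1)) = Mul(Mul(Add(-93, Rational(-6, 31)), Add(Mul(2, Pow(6, -1)), Mul(-4, Pow(7, -1)))), Pow(-124425, -1)) = Mul(Mul(Rational(-2889, 31), Add(Mul(2, Rational(1, 6)), Mul(-4, Rational(1, 7)))), Rational(-1, 124425)) = Mul(Mul(Rational(-2889, 31), Add(Rational(1, 3), Rational(-4, 7))), Rational(-1, 124425)) = Mul(Mul(Rational(-2889, 31), Rational(-5, 21)), Rational(-1, 124425)) = Mul(Rational(4815, 217), Rational(-1, 124425)) = Rational(-107, 600005)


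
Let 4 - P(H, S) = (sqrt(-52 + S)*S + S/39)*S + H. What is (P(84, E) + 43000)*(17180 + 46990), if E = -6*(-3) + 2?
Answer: 35795737200/13 - 102672000*I*sqrt(2) ≈ 2.7535e+9 - 1.452e+8*I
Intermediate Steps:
E = 20 (E = 18 + 2 = 20)
P(H, S) = 4 - H - S*(S/39 + S*sqrt(-52 + S)) (P(H, S) = 4 - ((sqrt(-52 + S)*S + S/39)*S + H) = 4 - ((S*sqrt(-52 + S) + S*(1/39))*S + H) = 4 - ((S*sqrt(-52 + S) + S/39)*S + H) = 4 - ((S/39 + S*sqrt(-52 + S))*S + H) = 4 - (S*(S/39 + S*sqrt(-52 + S)) + H) = 4 - (H + S*(S/39 + S*sqrt(-52 + S))) = 4 + (-H - S*(S/39 + S*sqrt(-52 + S))) = 4 - H - S*(S/39 + S*sqrt(-52 + S)))
(P(84, E) + 43000)*(17180 + 46990) = ((4 - 1*84 - 1/39*20**2 - 1*20**2*sqrt(-52 + 20)) + 43000)*(17180 + 46990) = ((4 - 84 - 1/39*400 - 1*400*sqrt(-32)) + 43000)*64170 = ((4 - 84 - 400/39 - 1*400*4*I*sqrt(2)) + 43000)*64170 = ((4 - 84 - 400/39 - 1600*I*sqrt(2)) + 43000)*64170 = ((-3520/39 - 1600*I*sqrt(2)) + 43000)*64170 = (1673480/39 - 1600*I*sqrt(2))*64170 = 35795737200/13 - 102672000*I*sqrt(2)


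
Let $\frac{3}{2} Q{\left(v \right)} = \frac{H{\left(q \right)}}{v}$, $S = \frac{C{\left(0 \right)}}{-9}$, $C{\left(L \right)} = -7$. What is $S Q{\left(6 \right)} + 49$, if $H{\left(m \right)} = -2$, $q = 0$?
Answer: $\frac{3955}{81} \approx 48.827$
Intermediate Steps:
$S = \frac{7}{9}$ ($S = - \frac{7}{-9} = \left(-7\right) \left(- \frac{1}{9}\right) = \frac{7}{9} \approx 0.77778$)
$Q{\left(v \right)} = - \frac{4}{3 v}$ ($Q{\left(v \right)} = \frac{2 \left(- \frac{2}{v}\right)}{3} = - \frac{4}{3 v}$)
$S Q{\left(6 \right)} + 49 = \frac{7 \left(- \frac{4}{3 \cdot 6}\right)}{9} + 49 = \frac{7 \left(\left(- \frac{4}{3}\right) \frac{1}{6}\right)}{9} + 49 = \frac{7}{9} \left(- \frac{2}{9}\right) + 49 = - \frac{14}{81} + 49 = \frac{3955}{81}$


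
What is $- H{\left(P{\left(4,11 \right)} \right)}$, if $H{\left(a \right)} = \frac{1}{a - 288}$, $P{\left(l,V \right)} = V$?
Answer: $\frac{1}{277} \approx 0.0036101$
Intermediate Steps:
$H{\left(a \right)} = \frac{1}{-288 + a}$
$- H{\left(P{\left(4,11 \right)} \right)} = - \frac{1}{-288 + 11} = - \frac{1}{-277} = \left(-1\right) \left(- \frac{1}{277}\right) = \frac{1}{277}$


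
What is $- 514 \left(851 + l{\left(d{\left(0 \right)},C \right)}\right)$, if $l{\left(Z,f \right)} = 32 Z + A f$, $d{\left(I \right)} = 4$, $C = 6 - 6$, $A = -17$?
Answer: $-503206$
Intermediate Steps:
$C = 0$ ($C = 6 - 6 = 0$)
$l{\left(Z,f \right)} = - 17 f + 32 Z$ ($l{\left(Z,f \right)} = 32 Z - 17 f = - 17 f + 32 Z$)
$- 514 \left(851 + l{\left(d{\left(0 \right)},C \right)}\right) = - 514 \left(851 + \left(\left(-17\right) 0 + 32 \cdot 4\right)\right) = - 514 \left(851 + \left(0 + 128\right)\right) = - 514 \left(851 + 128\right) = \left(-514\right) 979 = -503206$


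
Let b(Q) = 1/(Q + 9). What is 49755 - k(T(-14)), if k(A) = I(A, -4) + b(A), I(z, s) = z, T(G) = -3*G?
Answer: 2535362/51 ≈ 49713.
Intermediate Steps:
b(Q) = 1/(9 + Q)
k(A) = A + 1/(9 + A)
49755 - k(T(-14)) = 49755 - (1 + (-3*(-14))*(9 - 3*(-14)))/(9 - 3*(-14)) = 49755 - (1 + 42*(9 + 42))/(9 + 42) = 49755 - (1 + 42*51)/51 = 49755 - (1 + 2142)/51 = 49755 - 2143/51 = 2535362/51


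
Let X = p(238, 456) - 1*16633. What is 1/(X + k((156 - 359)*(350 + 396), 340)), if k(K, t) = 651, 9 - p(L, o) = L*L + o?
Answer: -1/73073 ≈ -1.3685e-5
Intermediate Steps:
p(L, o) = 9 - o - L² (p(L, o) = 9 - (L*L + o) = 9 - (L² + o) = 9 - (o + L²) = 9 + (-o - L²) = 9 - o - L²)
X = -73724 (X = (9 - 1*456 - 1*238²) - 1*16633 = (9 - 456 - 1*56644) - 16633 = (9 - 456 - 56644) - 16633 = -57091 - 16633 = -73724)
1/(X + k((156 - 359)*(350 + 396), 340)) = 1/(-73724 + 651) = 1/(-73073) = -1/73073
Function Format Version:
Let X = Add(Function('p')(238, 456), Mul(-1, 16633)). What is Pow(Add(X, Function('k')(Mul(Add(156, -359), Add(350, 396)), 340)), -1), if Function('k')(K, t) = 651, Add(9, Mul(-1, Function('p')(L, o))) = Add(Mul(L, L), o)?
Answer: Rational(-1, 73073) ≈ -1.3685e-5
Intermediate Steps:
Function('p')(L, o) = Add(9, Mul(-1, o), Mul(-1, Pow(L, 2))) (Function('p')(L, o) = Add(9, Mul(-1, Add(Mul(L, L), o))) = Add(9, Mul(-1, Add(Pow(L, 2), o))) = Add(9, Mul(-1, Add(o, Pow(L, 2)))) = Add(9, Add(Mul(-1, o), Mul(-1, Pow(L, 2)))) = Add(9, Mul(-1, o), Mul(-1, Pow(L, 2))))
X = -73724 (X = Add(Add(9, Mul(-1, 456), Mul(-1, Pow(238, 2))), Mul(-1, 16633)) = Add(Add(9, -456, Mul(-1, 56644)), -16633) = Add(Add(9, -456, -56644), -16633) = Add(-57091, -16633) = -73724)
Pow(Add(X, Function('k')(Mul(Add(156, -359), Add(350, 396)), 340)), -1) = Pow(Add(-73724, 651), -1) = Pow(-73073, -1) = Rational(-1, 73073)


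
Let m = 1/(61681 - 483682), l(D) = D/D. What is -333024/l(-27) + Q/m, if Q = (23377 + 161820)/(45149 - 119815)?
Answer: 53287749213/74666 ≈ 7.1368e+5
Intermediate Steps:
l(D) = 1
Q = -185197/74666 (Q = 185197/(-74666) = 185197*(-1/74666) = -185197/74666 ≈ -2.4803)
m = -1/422001 (m = 1/(-422001) = -1/422001 ≈ -2.3697e-6)
-333024/l(-27) + Q/m = -333024/1 - 185197/(74666*(-1/422001)) = -333024*1 - 185197/74666*(-422001) = -333024 + 78153319197/74666 = 53287749213/74666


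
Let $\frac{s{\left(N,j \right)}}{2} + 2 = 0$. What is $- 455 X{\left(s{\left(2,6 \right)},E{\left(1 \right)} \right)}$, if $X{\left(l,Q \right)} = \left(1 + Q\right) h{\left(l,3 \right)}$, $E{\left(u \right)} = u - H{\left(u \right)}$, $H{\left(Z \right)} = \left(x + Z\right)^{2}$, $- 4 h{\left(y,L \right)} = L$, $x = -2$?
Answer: $\frac{1365}{4} \approx 341.25$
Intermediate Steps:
$h{\left(y,L \right)} = - \frac{L}{4}$
$H{\left(Z \right)} = \left(-2 + Z\right)^{2}$
$s{\left(N,j \right)} = -4$ ($s{\left(N,j \right)} = -4 + 2 \cdot 0 = -4 + 0 = -4$)
$E{\left(u \right)} = u - \left(-2 + u\right)^{2}$
$X{\left(l,Q \right)} = - \frac{3}{4} - \frac{3 Q}{4}$ ($X{\left(l,Q \right)} = \left(1 + Q\right) \left(\left(- \frac{1}{4}\right) 3\right) = \left(1 + Q\right) \left(- \frac{3}{4}\right) = - \frac{3}{4} - \frac{3 Q}{4}$)
$- 455 X{\left(s{\left(2,6 \right)},E{\left(1 \right)} \right)} = - 455 \left(- \frac{3}{4} - \frac{3 \left(1 - \left(-2 + 1\right)^{2}\right)}{4}\right) = - 455 \left(- \frac{3}{4} - \frac{3 \left(1 - \left(-1\right)^{2}\right)}{4}\right) = - 455 \left(- \frac{3}{4} - \frac{3 \left(1 - 1\right)}{4}\right) = - 455 \left(- \frac{3}{4} - 0\right) = - 455 \left(- \frac{3}{4} + 0\right) = \left(-455\right) \left(- \frac{3}{4}\right) = \frac{1365}{4}$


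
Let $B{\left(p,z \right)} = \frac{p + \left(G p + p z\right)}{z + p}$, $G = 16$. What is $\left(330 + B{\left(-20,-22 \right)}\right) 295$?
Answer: $\frac{2029600}{21} \approx 96648.0$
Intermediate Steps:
$B{\left(p,z \right)} = \frac{17 p + p z}{p + z}$ ($B{\left(p,z \right)} = \frac{p + \left(16 p + p z\right)}{z + p} = \frac{17 p + p z}{p + z}$)
$\left(330 + B{\left(-20,-22 \right)}\right) 295 = \left(330 - \frac{20 \left(17 - 22\right)}{-20 - 22}\right) 295 = \left(330 - 20 \frac{1}{-42} \left(-5\right)\right) 295 = \left(330 - \left(- \frac{10}{21}\right) \left(-5\right)\right) 295 = \left(330 - \frac{50}{21}\right) 295 = \frac{6880}{21} \cdot 295 = \frac{2029600}{21}$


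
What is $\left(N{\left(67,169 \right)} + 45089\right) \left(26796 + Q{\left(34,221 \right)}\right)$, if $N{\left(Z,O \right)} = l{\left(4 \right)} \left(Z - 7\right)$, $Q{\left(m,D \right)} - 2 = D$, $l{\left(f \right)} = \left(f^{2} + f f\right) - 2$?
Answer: $1266893891$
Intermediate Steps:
$l{\left(f \right)} = -2 + 2 f^{2}$ ($l{\left(f \right)} = \left(f^{2} + f^{2}\right) - 2 = 2 f^{2} - 2 = -2 + 2 f^{2}$)
$Q{\left(m,D \right)} = 2 + D$
$N{\left(Z,O \right)} = -210 + 30 Z$ ($N{\left(Z,O \right)} = \left(-2 + 2 \cdot 4^{2}\right) \left(Z - 7\right) = \left(-2 + 2 \cdot 16\right) \left(-7 + Z\right) = \left(-2 + 32\right) \left(-7 + Z\right) = 30 \left(-7 + Z\right) = -210 + 30 Z$)
$\left(N{\left(67,169 \right)} + 45089\right) \left(26796 + Q{\left(34,221 \right)}\right) = \left(\left(-210 + 30 \cdot 67\right) + 45089\right) \left(26796 + \left(2 + 221\right)\right) = \left(\left(-210 + 2010\right) + 45089\right) \left(26796 + 223\right) = \left(1800 + 45089\right) 27019 = 46889 \cdot 27019 = 1266893891$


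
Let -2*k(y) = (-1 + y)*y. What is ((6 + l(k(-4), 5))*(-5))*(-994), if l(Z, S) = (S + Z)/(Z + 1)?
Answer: 293230/9 ≈ 32581.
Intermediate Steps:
k(y) = -y*(-1 + y)/2 (k(y) = -(-1 + y)*y/2 = -y*(-1 + y)/2)
l(Z, S) = (S + Z)/(1 + Z)
((6 + l(k(-4), 5))*(-5))*(-994) = ((6 + (5 + (½)*(-4)*(1 - 1*(-4)))/(1 + (½)*(-4)*(1 - 1*(-4))))*(-5))*(-994) = ((6 + (5 + (½)*(-4)*(1 + 4))/(1 + (½)*(-4)*(1 + 4)))*(-5))*(-994) = ((6 + (5 + (½)*(-4)*5)/(1 + (½)*(-4)*5))*(-5))*(-994) = ((6 + (5 - 10)/(1 - 10))*(-5))*(-994) = ((6 - 5/(-9))*(-5))*(-994) = ((6 - ⅑*(-5))*(-5))*(-994) = ((6 + 5/9)*(-5))*(-994) = ((59/9)*(-5))*(-994) = -295/9*(-994) = 293230/9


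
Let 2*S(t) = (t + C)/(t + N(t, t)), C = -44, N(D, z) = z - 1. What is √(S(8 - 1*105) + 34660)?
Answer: √585760110/130 ≈ 186.17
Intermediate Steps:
N(D, z) = -1 + z
S(t) = (-44 + t)/(2*(-1 + 2*t)) (S(t) = ((t - 44)/(t + (-1 + t)))/2 = ((-44 + t)/(-1 + 2*t))/2 = (-44 + t)/(2*(-1 + 2*t)))
√(S(8 - 1*105) + 34660) = √((-44 + (8 - 1*105))/(2*(-1 + 2*(8 - 1*105))) + 34660) = √((-44 + (8 - 105))/(2*(-1 + 2*(8 - 105))) + 34660) = √((-44 - 97)/(2*(-1 + 2*(-97))) + 34660) = √((½)*(-141)/(-1 - 194) + 34660) = √((½)*(-141)/(-195) + 34660) = √((½)*(-1/195)*(-141) + 34660) = √(47/130 + 34660) = √(4505847/130) = √585760110/130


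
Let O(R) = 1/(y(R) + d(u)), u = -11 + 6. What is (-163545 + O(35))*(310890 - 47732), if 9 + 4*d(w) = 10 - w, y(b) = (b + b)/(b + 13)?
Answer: -3055704117018/71 ≈ -4.3038e+10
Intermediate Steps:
u = -5
y(b) = 2*b/(13 + b) (y(b) = (2*b)/(13 + b) = 2*b/(13 + b))
d(w) = ¼ - w/4 (d(w) = -9/4 + (10 - w)/4 = -9/4 + (5/2 - w/4) = ¼ - w/4)
O(R) = 1/(3/2 + 2*R/(13 + R)) (O(R) = 1/(2*R/(13 + R) + (¼ - ¼*(-5))) = 1/(2*R/(13 + R) + (¼ + 5/4)) = 1/(2*R/(13 + R) + 3/2) = 1/(3/2 + 2*R/(13 + R)))
(-163545 + O(35))*(310890 - 47732) = (-163545 + 2*(13 + 35)/(39 + 7*35))*(310890 - 47732) = (-163545 + 2*48/(39 + 245))*263158 = (-163545 + 2*48/284)*263158 = (-163545 + 2*(1/284)*48)*263158 = (-163545 + 24/71)*263158 = -11611671/71*263158 = -3055704117018/71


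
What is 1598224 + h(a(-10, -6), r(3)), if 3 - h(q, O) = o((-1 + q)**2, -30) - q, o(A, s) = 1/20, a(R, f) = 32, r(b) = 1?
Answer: 31965179/20 ≈ 1.5983e+6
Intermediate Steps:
o(A, s) = 1/20
h(q, O) = 59/20 + q (h(q, O) = 3 - (1/20 - q) = 3 + (-1/20 + q) = 59/20 + q)
1598224 + h(a(-10, -6), r(3)) = 1598224 + (59/20 + 32) = 1598224 + 699/20 = 31965179/20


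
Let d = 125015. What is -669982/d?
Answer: -669982/125015 ≈ -5.3592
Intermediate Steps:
-669982/d = -669982/125015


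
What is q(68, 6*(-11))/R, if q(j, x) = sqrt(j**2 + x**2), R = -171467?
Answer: -2*sqrt(2245)/171467 ≈ -0.00055266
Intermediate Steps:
q(68, 6*(-11))/R = sqrt(68**2 + (6*(-11))**2)/(-171467) = sqrt(4624 + (-66)**2)*(-1/171467) = sqrt(4624 + 4356)*(-1/171467) = sqrt(8980)*(-1/171467) = (2*sqrt(2245))*(-1/171467) = -2*sqrt(2245)/171467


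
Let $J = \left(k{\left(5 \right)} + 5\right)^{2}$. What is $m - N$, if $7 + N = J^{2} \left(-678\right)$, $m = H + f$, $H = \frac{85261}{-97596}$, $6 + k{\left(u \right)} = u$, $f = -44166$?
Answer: $\frac{12629715503}{97596} \approx 1.2941 \cdot 10^{5}$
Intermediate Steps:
$k{\left(u \right)} = -6 + u$
$H = - \frac{85261}{97596}$ ($H = 85261 \left(- \frac{1}{97596}\right) = - \frac{85261}{97596} \approx -0.87361$)
$J = 16$ ($J = \left(\left(-6 + 5\right) + 5\right)^{2} = \left(-1 + 5\right)^{2} = 4^{2} = 16$)
$m = - \frac{4310510197}{97596}$ ($m = - \frac{85261}{97596} - 44166 = - \frac{4310510197}{97596} \approx -44167.0$)
$N = -173575$ ($N = -7 + 16^{2} \left(-678\right) = -7 + 256 \left(-678\right) = -7 - 173568 = -173575$)
$m - N = - \frac{4310510197}{97596} - -173575 = - \frac{4310510197}{97596} + 173575 = \frac{12629715503}{97596}$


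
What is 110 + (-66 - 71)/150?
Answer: 16363/150 ≈ 109.09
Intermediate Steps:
110 + (-66 - 71)/150 = 110 + (1/150)*(-137) = 110 - 137/150 = 16363/150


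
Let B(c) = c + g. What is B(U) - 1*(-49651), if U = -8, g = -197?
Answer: 49446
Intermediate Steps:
B(c) = -197 + c (B(c) = c - 197 = -197 + c)
B(U) - 1*(-49651) = (-197 - 8) - 1*(-49651) = -205 + 49651 = 49446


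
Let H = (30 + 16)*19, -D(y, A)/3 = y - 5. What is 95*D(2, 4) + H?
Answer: 1729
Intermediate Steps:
D(y, A) = 15 - 3*y (D(y, A) = -3*(y - 5) = -3*(-5 + y) = 15 - 3*y)
H = 874 (H = 46*19 = 874)
95*D(2, 4) + H = 95*(15 - 3*2) + 874 = 95*(15 - 6) + 874 = 95*9 + 874 = 855 + 874 = 1729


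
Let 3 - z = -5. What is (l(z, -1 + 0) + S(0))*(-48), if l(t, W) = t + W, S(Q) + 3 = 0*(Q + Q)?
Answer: -192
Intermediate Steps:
z = 8 (z = 3 - 1*(-5) = 3 + 5 = 8)
S(Q) = -3 (S(Q) = -3 + 0*(Q + Q) = -3 + 0*(2*Q) = -3 + 0 = -3)
l(t, W) = W + t
(l(z, -1 + 0) + S(0))*(-48) = (((-1 + 0) + 8) - 3)*(-48) = ((-1 + 8) - 3)*(-48) = (7 - 3)*(-48) = 4*(-48) = -192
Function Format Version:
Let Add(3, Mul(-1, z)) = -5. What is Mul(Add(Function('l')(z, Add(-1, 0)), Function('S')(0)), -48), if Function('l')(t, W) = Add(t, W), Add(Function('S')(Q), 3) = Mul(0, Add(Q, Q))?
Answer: -192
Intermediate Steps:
z = 8 (z = Add(3, Mul(-1, -5)) = Add(3, 5) = 8)
Function('S')(Q) = -3 (Function('S')(Q) = Add(-3, Mul(0, Add(Q, Q))) = Add(-3, Mul(0, Mul(2, Q))) = Add(-3, 0) = -3)
Function('l')(t, W) = Add(W, t)
Mul(Add(Function('l')(z, Add(-1, 0)), Function('S')(0)), -48) = Mul(Add(Add(Add(-1, 0), 8), -3), -48) = Mul(Add(Add(-1, 8), -3), -48) = Mul(Add(7, -3), -48) = Mul(4, -48) = -192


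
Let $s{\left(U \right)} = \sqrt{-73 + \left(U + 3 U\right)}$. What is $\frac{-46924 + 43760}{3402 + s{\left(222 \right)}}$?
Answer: $- \frac{10763928}{11572789} + \frac{3164 \sqrt{815}}{11572789} \approx -0.9223$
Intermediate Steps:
$s{\left(U \right)} = \sqrt{-73 + 4 U}$
$\frac{-46924 + 43760}{3402 + s{\left(222 \right)}} = \frac{-46924 + 43760}{3402 + \sqrt{-73 + 4 \cdot 222}} = - \frac{3164}{3402 + \sqrt{-73 + 888}} = - \frac{3164}{3402 + \sqrt{815}}$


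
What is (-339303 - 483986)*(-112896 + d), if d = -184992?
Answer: 245247913632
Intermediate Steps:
(-339303 - 483986)*(-112896 + d) = (-339303 - 483986)*(-112896 - 184992) = -823289*(-297888) = 245247913632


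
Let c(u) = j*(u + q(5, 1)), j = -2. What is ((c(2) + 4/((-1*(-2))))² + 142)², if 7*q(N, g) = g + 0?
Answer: 52041796/2401 ≈ 21675.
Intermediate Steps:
q(N, g) = g/7 (q(N, g) = (g + 0)/7 = g/7)
c(u) = -2/7 - 2*u (c(u) = -2*(u + (⅐)*1) = -2*(u + ⅐) = -2*(⅐ + u) = -2/7 - 2*u)
((c(2) + 4/((-1*(-2))))² + 142)² = (((-2/7 - 2*2) + 4/((-1*(-2))))² + 142)² = (((-2/7 - 4) + 4/2)² + 142)² = ((-30/7 + 4*(½))² + 142)² = ((-30/7 + 2)² + 142)² = ((-16/7)² + 142)² = (256/49 + 142)² = (7214/49)² = 52041796/2401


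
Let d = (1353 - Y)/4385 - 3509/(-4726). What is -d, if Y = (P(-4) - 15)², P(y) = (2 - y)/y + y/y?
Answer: -41291643/41447020 ≈ -0.99625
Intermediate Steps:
P(y) = 1 + (2 - y)/y (P(y) = (2 - y)/y + 1 = 1 + (2 - y)/y)
Y = 961/4 (Y = (2/(-4) - 15)² = (2*(-¼) - 15)² = (-½ - 15)² = (-31/2)² = 961/4 ≈ 240.25)
d = 41291643/41447020 (d = (1353 - 1*961/4)/4385 - 3509/(-4726) = (1353 - 961/4)*(1/4385) - 3509*(-1/4726) = (4451/4)*(1/4385) + 3509/4726 = 4451/17540 + 3509/4726 = 41291643/41447020 ≈ 0.99625)
-d = -1*41291643/41447020 = -41291643/41447020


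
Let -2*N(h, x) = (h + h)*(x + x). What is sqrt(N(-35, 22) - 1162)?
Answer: 3*sqrt(42) ≈ 19.442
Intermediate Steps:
N(h, x) = -2*h*x (N(h, x) = -(h + h)*(x + x)/2 = -2*h*2*x/2 = -2*h*x)
sqrt(N(-35, 22) - 1162) = sqrt(-2*(-35)*22 - 1162) = sqrt(1540 - 1162) = sqrt(378) = 3*sqrt(42)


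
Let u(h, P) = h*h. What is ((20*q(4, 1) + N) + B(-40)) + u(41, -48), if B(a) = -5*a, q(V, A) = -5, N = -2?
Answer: 1779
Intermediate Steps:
u(h, P) = h**2
((20*q(4, 1) + N) + B(-40)) + u(41, -48) = ((20*(-5) - 2) - 5*(-40)) + 41**2 = ((-100 - 2) + 200) + 1681 = (-102 + 200) + 1681 = 98 + 1681 = 1779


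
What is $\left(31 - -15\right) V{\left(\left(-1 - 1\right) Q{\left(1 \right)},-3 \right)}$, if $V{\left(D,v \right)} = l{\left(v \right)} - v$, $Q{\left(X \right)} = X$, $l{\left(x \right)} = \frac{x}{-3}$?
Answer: $184$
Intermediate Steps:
$l{\left(x \right)} = - \frac{x}{3}$ ($l{\left(x \right)} = x \left(- \frac{1}{3}\right) = - \frac{x}{3}$)
$V{\left(D,v \right)} = - \frac{4 v}{3}$ ($V{\left(D,v \right)} = - \frac{v}{3} - v = - \frac{4 v}{3}$)
$\left(31 - -15\right) V{\left(\left(-1 - 1\right) Q{\left(1 \right)},-3 \right)} = \left(31 - -15\right) \left(\left(- \frac{4}{3}\right) \left(-3\right)\right) = \left(31 + 15\right) 4 = 46 \cdot 4 = 184$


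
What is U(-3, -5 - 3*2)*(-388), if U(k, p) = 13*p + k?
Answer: 56648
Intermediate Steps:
U(k, p) = k + 13*p
U(-3, -5 - 3*2)*(-388) = (-3 + 13*(-5 - 3*2))*(-388) = (-3 + 13*(-5 - 6))*(-388) = (-3 + 13*(-11))*(-388) = (-3 - 143)*(-388) = -146*(-388) = 56648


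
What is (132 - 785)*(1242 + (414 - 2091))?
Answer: 284055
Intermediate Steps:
(132 - 785)*(1242 + (414 - 2091)) = -653*(1242 - 1677) = -653*(-435) = 284055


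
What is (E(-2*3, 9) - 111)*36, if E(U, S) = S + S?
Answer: -3348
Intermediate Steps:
E(U, S) = 2*S
(E(-2*3, 9) - 111)*36 = (2*9 - 111)*36 = (18 - 111)*36 = -93*36 = -3348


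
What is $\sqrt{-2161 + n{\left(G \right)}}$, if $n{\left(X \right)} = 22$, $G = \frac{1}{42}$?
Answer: $i \sqrt{2139} \approx 46.249 i$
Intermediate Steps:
$G = \frac{1}{42} \approx 0.02381$
$\sqrt{-2161 + n{\left(G \right)}} = \sqrt{-2161 + 22} = \sqrt{-2139} = i \sqrt{2139}$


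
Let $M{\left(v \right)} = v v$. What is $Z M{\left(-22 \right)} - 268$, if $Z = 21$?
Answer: $9896$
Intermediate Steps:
$M{\left(v \right)} = v^{2}$
$Z M{\left(-22 \right)} - 268 = 21 \left(-22\right)^{2} - 268 = 21 \cdot 484 - 268 = 10164 - 268 = 9896$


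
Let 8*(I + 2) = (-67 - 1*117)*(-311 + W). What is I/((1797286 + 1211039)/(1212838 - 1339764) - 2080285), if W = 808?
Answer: 1451144958/264045262235 ≈ 0.0054958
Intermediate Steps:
I = -11433 (I = -2 + ((-67 - 1*117)*(-311 + 808))/8 = -2 + ((-67 - 117)*497)/8 = -2 + (-184*497)/8 = -2 + (⅛)*(-91448) = -2 - 11431 = -11433)
I/((1797286 + 1211039)/(1212838 - 1339764) - 2080285) = -11433/((1797286 + 1211039)/(1212838 - 1339764) - 2080285) = -11433/(3008325/(-126926) - 2080285) = -11433/(3008325*(-1/126926) - 2080285) = -11433/(-3008325/126926 - 2080285) = -11433/(-264045262235/126926) = -11433*(-126926/264045262235) = 1451144958/264045262235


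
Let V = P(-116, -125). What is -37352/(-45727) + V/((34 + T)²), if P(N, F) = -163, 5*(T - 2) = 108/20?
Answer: 27439218683/39294537183 ≈ 0.69830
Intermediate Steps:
T = 77/25 (T = 2 + (108/20)/5 = 2 + (108*(1/20))/5 = 2 + (⅕)*(27/5) = 2 + 27/25 = 77/25 ≈ 3.0800)
V = -163
-37352/(-45727) + V/((34 + T)²) = -37352/(-45727) - 163/(34 + 77/25)² = -37352*(-1/45727) - 163/((927/25)²) = 37352/45727 - 163/859329/625 = 37352/45727 - 163*625/859329 = 37352/45727 - 101875/859329 = 27439218683/39294537183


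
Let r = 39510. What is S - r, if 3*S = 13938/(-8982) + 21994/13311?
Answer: -787297994315/19926567 ≈ -39510.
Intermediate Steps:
S = 667855/19926567 (S = (13938/(-8982) + 21994/13311)/3 = (13938*(-1/8982) + 21994*(1/13311))/3 = (-2323/1497 + 21994/13311)/3 = (⅓)*(667855/6642189) = 667855/19926567 ≈ 0.033516)
S - r = 667855/19926567 - 1*39510 = 667855/19926567 - 39510 = -787297994315/19926567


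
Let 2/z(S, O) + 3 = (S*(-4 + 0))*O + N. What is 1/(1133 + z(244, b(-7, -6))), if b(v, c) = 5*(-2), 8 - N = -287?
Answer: 5026/5694459 ≈ 0.00088261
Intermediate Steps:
N = 295 (N = 8 - 1*(-287) = 8 + 287 = 295)
b(v, c) = -10
z(S, O) = 2/(292 - 4*O*S) (z(S, O) = 2/(-3 + ((S*(-4 + 0))*O + 295)) = 2/(-3 + ((S*(-4))*O + 295)) = 2/(-3 + ((-4*S)*O + 295)) = 2/(-3 + (-4*O*S + 295)) = 2/(-3 + (295 - 4*O*S)) = 2/(292 - 4*O*S))
1/(1133 + z(244, b(-7, -6))) = 1/(1133 - 1/(-146 + 2*(-10)*244)) = 1/(1133 - 1/(-146 - 4880)) = 1/(1133 - 1/(-5026)) = 1/(1133 - 1*(-1/5026)) = 1/(1133 + 1/5026) = 1/(5694459/5026) = 5026/5694459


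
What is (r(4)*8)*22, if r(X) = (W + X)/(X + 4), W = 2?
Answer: 132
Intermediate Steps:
r(X) = (2 + X)/(4 + X) (r(X) = (2 + X)/(X + 4) = (2 + X)/(4 + X))
(r(4)*8)*22 = (((2 + 4)/(4 + 4))*8)*22 = ((6/8)*8)*22 = (((⅛)*6)*8)*22 = ((¾)*8)*22 = 6*22 = 132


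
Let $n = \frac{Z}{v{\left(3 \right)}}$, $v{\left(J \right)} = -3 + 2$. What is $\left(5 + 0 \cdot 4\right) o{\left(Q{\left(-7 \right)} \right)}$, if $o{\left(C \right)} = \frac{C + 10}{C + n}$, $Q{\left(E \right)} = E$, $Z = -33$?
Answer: $\frac{15}{26} \approx 0.57692$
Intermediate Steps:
$v{\left(J \right)} = -1$
$n = 33$ ($n = - \frac{33}{-1} = \left(-33\right) \left(-1\right) = 33$)
$o{\left(C \right)} = \frac{10 + C}{33 + C}$ ($o{\left(C \right)} = \frac{C + 10}{C + 33} = \frac{10 + C}{33 + C}$)
$\left(5 + 0 \cdot 4\right) o{\left(Q{\left(-7 \right)} \right)} = \left(5 + 0 \cdot 4\right) \frac{10 - 7}{33 - 7} = \left(5 + 0\right) \frac{1}{26} \cdot 3 = 5 \cdot \frac{1}{26} \cdot 3 = 5 \cdot \frac{3}{26} = \frac{15}{26}$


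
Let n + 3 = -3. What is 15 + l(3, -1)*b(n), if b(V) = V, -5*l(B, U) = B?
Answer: 93/5 ≈ 18.600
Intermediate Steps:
n = -6 (n = -3 - 3 = -6)
l(B, U) = -B/5
15 + l(3, -1)*b(n) = 15 - ⅕*3*(-6) = 15 - ⅗*(-6) = 15 + 18/5 = 93/5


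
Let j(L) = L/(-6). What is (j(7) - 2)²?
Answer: 361/36 ≈ 10.028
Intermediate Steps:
j(L) = -L/6 (j(L) = L*(-⅙) = -L/6)
(j(7) - 2)² = (-⅙*7 - 2)² = (-7/6 - 2)² = (-19/6)² = 361/36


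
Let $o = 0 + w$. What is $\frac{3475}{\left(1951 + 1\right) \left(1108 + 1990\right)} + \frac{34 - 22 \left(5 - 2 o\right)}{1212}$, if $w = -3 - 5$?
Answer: $- \frac{646007747}{1832330688} \approx -0.35256$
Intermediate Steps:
$w = -8$
$o = -8$ ($o = 0 - 8 = -8$)
$\frac{3475}{\left(1951 + 1\right) \left(1108 + 1990\right)} + \frac{34 - 22 \left(5 - 2 o\right)}{1212} = \frac{3475}{\left(1951 + 1\right) \left(1108 + 1990\right)} + \frac{34 - 22 \left(5 - -16\right)}{1212} = \frac{3475}{1952 \cdot 3098} + \left(34 - 22 \left(5 + 16\right)\right) \frac{1}{1212} = \frac{3475}{6047296} + \left(34 - 462\right) \frac{1}{1212} = 3475 \cdot \frac{1}{6047296} + \left(34 - 462\right) \frac{1}{1212} = \frac{3475}{6047296} - \frac{107}{303} = - \frac{646007747}{1832330688}$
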